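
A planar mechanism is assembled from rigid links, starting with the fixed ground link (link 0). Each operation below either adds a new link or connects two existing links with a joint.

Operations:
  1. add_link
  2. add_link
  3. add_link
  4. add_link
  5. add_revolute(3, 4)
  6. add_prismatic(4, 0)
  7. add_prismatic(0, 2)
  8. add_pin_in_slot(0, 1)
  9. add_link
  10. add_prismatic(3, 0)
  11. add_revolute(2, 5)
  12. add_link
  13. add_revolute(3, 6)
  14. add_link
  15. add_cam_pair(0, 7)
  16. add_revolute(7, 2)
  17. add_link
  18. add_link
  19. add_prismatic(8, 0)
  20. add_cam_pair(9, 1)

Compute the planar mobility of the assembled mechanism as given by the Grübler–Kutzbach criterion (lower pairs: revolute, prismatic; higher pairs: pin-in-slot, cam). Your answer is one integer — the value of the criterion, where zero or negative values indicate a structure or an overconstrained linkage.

(L,J1,J2)=(1,0,0); link0 fixed
link1: (2,0,0)
link2: (3,0,0)
link3: (4,0,0)
link4: (5,0,0)
R 3-4 [J1]: (5,1,0)
P 4-0 [J1]: (5,2,0)
P 0-2 [J1]: (5,3,0)
PS 0-1 [J2]: (5,3,1)
link5: (6,3,1)
P 3-0 [J1]: (6,4,1)
R 2-5 [J1]: (6,5,1)
link6: (7,5,1)
R 3-6 [J1]: (7,6,1)
link7: (8,6,1)
C 0-7 [J2]: (8,6,2)
R 7-2 [J1]: (8,7,2)
link8: (9,7,2)
link9: (10,7,2)
P 8-0 [J1]: (10,8,2)
C 9-1 [J2]: (10,8,3)
Grübler: 3·9 − 2·8 − 3 = 8

M = 8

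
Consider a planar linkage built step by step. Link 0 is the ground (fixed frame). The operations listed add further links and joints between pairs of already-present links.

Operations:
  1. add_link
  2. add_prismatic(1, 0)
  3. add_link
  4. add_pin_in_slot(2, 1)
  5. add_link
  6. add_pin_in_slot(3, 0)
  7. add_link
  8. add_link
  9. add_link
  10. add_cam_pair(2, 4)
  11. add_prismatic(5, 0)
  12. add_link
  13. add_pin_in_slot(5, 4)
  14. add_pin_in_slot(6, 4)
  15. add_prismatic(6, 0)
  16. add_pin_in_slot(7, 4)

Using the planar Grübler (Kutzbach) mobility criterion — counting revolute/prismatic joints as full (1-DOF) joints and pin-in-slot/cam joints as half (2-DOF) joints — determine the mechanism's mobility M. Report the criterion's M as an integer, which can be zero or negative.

M = 9

link 0 = ground. State L|J1|J2 = 1|0|0
+link1  2|0|0
P(1,0) f=1→J1  2|1|0
+link2  3|1|0
PS(2,1) f=2→J2  3|1|1
+link3  4|1|1
PS(3,0) f=2→J2  4|1|2
+link4  5|1|2
+link5  6|1|2
+link6  7|1|2
C(2,4) f=2→J2  7|1|3
P(5,0) f=1→J1  7|2|3
+link7  8|2|3
PS(5,4) f=2→J2  8|2|4
PS(6,4) f=2→J2  8|2|5
P(6,0) f=1→J1  8|3|5
PS(7,4) f=2→J2  8|3|6
M = 3(8−1)−2·3−6 = 21−6−6 = 9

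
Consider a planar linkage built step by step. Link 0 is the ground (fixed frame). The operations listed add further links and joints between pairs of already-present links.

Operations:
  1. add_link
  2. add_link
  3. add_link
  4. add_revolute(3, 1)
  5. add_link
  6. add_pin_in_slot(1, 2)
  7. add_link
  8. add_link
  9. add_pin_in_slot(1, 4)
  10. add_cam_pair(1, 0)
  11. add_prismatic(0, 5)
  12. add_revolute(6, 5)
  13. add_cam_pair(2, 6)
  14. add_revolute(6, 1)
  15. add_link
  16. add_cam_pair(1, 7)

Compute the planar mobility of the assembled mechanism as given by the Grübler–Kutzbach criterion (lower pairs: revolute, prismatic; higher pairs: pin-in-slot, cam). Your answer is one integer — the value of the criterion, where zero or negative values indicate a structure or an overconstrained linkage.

M = 8

[1;0;0] (link 0 is ground)
L+ [2;0;0]
L+ [3;0;0]
L+ [4;0;0]
R(3,1)∈J1 [4;1;0]
L+ [5;1;0]
PS(1,2)∈J2 [5;1;1]
L+ [6;1;1]
L+ [7;1;1]
PS(1,4)∈J2 [7;1;2]
C(1,0)∈J2 [7;1;3]
P(0,5)∈J1 [7;2;3]
R(6,5)∈J1 [7;3;3]
C(2,6)∈J2 [7;3;4]
R(6,1)∈J1 [7;4;4]
L+ [8;4;4]
C(1,7)∈J2 [8;4;5]
mobility = 21 − 8 − 5 = 8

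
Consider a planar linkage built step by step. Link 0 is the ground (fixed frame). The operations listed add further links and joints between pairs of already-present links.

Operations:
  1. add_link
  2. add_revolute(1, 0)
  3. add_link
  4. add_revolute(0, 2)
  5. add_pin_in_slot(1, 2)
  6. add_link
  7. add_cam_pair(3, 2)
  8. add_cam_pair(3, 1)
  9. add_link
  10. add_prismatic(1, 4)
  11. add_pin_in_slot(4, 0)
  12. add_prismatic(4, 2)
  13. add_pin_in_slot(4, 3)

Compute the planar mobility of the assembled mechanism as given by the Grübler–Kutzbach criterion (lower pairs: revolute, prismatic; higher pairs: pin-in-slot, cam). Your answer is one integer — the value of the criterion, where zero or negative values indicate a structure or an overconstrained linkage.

M = -1

link 0 = ground. State L|J1|J2 = 1|0|0
+link1  2|0|0
R(1,0) f=1→J1  2|1|0
+link2  3|1|0
R(0,2) f=1→J1  3|2|0
PS(1,2) f=2→J2  3|2|1
+link3  4|2|1
C(3,2) f=2→J2  4|2|2
C(3,1) f=2→J2  4|2|3
+link4  5|2|3
P(1,4) f=1→J1  5|3|3
PS(4,0) f=2→J2  5|3|4
P(4,2) f=1→J1  5|4|4
PS(4,3) f=2→J2  5|4|5
M = 3(5−1)−2·4−5 = 12−8−5 = -1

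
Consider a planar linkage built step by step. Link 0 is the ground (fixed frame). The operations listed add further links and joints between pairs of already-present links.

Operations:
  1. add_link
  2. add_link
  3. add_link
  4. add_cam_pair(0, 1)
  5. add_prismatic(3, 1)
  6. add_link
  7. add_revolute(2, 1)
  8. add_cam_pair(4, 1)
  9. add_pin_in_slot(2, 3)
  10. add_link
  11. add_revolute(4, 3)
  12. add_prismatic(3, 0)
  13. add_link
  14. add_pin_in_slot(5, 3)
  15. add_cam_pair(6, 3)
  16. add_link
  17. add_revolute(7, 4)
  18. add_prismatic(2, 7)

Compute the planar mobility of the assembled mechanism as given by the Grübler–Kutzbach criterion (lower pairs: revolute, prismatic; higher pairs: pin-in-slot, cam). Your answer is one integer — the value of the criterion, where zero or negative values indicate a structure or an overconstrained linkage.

M = 4

link 0 = ground. State L|J1|J2 = 1|0|0
+link1  2|0|0
+link2  3|0|0
+link3  4|0|0
C(0,1) f=2→J2  4|0|1
P(3,1) f=1→J1  4|1|1
+link4  5|1|1
R(2,1) f=1→J1  5|2|1
C(4,1) f=2→J2  5|2|2
PS(2,3) f=2→J2  5|2|3
+link5  6|2|3
R(4,3) f=1→J1  6|3|3
P(3,0) f=1→J1  6|4|3
+link6  7|4|3
PS(5,3) f=2→J2  7|4|4
C(6,3) f=2→J2  7|4|5
+link7  8|4|5
R(7,4) f=1→J1  8|5|5
P(2,7) f=1→J1  8|6|5
M = 3(8−1)−2·6−5 = 21−12−5 = 4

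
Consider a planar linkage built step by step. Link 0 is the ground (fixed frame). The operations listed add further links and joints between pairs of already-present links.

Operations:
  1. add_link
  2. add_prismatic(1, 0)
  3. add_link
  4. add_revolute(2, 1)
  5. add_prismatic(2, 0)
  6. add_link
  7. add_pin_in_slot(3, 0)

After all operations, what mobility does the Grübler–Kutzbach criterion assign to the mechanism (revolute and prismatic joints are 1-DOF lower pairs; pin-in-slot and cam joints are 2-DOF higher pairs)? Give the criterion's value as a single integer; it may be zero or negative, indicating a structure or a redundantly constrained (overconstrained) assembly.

M = 2

[1;0;0] (link 0 is ground)
L+ [2;0;0]
P(1,0)∈J1 [2;1;0]
L+ [3;1;0]
R(2,1)∈J1 [3;2;0]
P(2,0)∈J1 [3;3;0]
L+ [4;3;0]
PS(3,0)∈J2 [4;3;1]
mobility = 9 − 6 − 1 = 2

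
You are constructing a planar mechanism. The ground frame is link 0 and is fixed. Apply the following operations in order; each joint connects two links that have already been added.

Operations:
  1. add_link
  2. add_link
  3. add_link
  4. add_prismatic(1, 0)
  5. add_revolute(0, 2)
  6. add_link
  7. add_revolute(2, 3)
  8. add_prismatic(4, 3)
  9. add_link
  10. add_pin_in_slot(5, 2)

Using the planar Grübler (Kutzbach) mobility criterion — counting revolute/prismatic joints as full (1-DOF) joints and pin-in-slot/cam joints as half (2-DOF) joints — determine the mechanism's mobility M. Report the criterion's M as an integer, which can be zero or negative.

M = 6

ground; <1,0,0>
#1 <2,0,0>
#2 <3,0,0>
#3 <4,0,0>
P:1↔0 J1 <4,1,0>
R:0↔2 J1 <4,2,0>
#4 <5,2,0>
R:2↔3 J1 <5,3,0>
P:4↔3 J1 <5,4,0>
#5 <6,4,0>
PS:5↔2 J2 <6,4,1>
3×5 − 2×4 − 1×1 = 6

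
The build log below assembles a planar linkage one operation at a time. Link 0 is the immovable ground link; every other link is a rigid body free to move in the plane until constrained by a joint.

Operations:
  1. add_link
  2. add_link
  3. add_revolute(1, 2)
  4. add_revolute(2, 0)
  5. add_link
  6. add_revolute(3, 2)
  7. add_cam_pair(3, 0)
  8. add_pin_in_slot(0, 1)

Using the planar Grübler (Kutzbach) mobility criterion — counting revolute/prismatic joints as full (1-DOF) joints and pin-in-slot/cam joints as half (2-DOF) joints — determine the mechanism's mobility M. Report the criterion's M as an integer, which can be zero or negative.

ground; <1,0,0>
#1 <2,0,0>
#2 <3,0,0>
R:1↔2 J1 <3,1,0>
R:2↔0 J1 <3,2,0>
#3 <4,2,0>
R:3↔2 J1 <4,3,0>
C:3↔0 J2 <4,3,1>
PS:0↔1 J2 <4,3,2>
3×3 − 2×3 − 1×2 = 1

M = 1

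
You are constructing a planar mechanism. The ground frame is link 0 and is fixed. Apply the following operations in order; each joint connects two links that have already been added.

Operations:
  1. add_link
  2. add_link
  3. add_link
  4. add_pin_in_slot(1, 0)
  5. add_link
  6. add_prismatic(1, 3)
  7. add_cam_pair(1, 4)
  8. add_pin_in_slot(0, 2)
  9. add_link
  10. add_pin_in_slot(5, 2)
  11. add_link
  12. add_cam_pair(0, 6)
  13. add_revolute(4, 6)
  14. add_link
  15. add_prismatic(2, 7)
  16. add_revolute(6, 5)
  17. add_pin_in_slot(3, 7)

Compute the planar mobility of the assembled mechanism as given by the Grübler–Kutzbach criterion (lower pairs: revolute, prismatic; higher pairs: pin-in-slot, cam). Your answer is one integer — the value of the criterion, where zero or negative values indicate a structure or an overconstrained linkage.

link 0 = ground. State L|J1|J2 = 1|0|0
+link1  2|0|0
+link2  3|0|0
+link3  4|0|0
PS(1,0) f=2→J2  4|0|1
+link4  5|0|1
P(1,3) f=1→J1  5|1|1
C(1,4) f=2→J2  5|1|2
PS(0,2) f=2→J2  5|1|3
+link5  6|1|3
PS(5,2) f=2→J2  6|1|4
+link6  7|1|4
C(0,6) f=2→J2  7|1|5
R(4,6) f=1→J1  7|2|5
+link7  8|2|5
P(2,7) f=1→J1  8|3|5
R(6,5) f=1→J1  8|4|5
PS(3,7) f=2→J2  8|4|6
M = 3(8−1)−2·4−6 = 21−8−6 = 7

M = 7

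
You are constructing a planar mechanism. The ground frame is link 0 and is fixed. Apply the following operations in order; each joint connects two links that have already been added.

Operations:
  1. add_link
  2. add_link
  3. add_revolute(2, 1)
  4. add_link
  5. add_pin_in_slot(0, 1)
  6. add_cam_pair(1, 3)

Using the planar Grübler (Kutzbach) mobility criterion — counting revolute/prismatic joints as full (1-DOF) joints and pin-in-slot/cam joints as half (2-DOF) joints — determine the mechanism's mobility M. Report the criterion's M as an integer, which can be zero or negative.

M = 5

L=1 J1=0 J2=0
add link → L=2 J1=0 J2=0
add link → L=3 J1=0 J2=0
R@2,1 dof=1 J1 → L=3 J1=1 J2=0
add link → L=4 J1=1 J2=0
PS@0,1 dof=2 J2 → L=4 J1=1 J2=1
C@1,3 dof=2 J2 → L=4 J1=1 J2=2
M=3(L−1)−2J1−J2=3·3−2·1−2=5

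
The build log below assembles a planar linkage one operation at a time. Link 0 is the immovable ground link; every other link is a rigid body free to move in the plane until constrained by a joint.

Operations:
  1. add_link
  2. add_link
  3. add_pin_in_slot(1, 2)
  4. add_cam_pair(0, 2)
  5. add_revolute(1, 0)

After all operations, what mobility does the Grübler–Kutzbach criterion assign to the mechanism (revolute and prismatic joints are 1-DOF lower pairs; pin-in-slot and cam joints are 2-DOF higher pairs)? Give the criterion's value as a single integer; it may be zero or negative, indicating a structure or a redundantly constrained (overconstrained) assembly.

[1;0;0] (link 0 is ground)
L+ [2;0;0]
L+ [3;0;0]
PS(1,2)∈J2 [3;0;1]
C(0,2)∈J2 [3;0;2]
R(1,0)∈J1 [3;1;2]
mobility = 6 − 2 − 2 = 2

M = 2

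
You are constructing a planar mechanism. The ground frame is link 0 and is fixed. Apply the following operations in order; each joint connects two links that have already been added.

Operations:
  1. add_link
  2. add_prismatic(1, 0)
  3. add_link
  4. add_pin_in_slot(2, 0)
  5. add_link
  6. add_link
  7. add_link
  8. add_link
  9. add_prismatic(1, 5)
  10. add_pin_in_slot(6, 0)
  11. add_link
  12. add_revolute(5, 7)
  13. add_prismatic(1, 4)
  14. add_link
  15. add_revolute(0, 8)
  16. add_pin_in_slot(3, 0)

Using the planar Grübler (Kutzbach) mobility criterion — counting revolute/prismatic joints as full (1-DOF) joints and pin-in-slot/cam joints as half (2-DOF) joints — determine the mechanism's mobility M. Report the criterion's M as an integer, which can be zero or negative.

M = 11

link 0 = ground. State L|J1|J2 = 1|0|0
+link1  2|0|0
P(1,0) f=1→J1  2|1|0
+link2  3|1|0
PS(2,0) f=2→J2  3|1|1
+link3  4|1|1
+link4  5|1|1
+link5  6|1|1
+link6  7|1|1
P(1,5) f=1→J1  7|2|1
PS(6,0) f=2→J2  7|2|2
+link7  8|2|2
R(5,7) f=1→J1  8|3|2
P(1,4) f=1→J1  8|4|2
+link8  9|4|2
R(0,8) f=1→J1  9|5|2
PS(3,0) f=2→J2  9|5|3
M = 3(9−1)−2·5−3 = 24−10−3 = 11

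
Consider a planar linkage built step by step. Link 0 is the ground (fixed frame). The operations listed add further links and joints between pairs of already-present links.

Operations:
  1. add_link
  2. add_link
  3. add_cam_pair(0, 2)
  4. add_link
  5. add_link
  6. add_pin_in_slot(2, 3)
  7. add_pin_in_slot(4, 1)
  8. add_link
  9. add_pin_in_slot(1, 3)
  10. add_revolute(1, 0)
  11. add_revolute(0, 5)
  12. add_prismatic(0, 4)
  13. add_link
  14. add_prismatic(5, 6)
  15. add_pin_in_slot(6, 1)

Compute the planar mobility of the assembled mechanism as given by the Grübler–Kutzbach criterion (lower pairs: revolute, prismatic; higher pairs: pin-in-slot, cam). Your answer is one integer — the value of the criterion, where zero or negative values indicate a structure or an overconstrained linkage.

M = 5

L=1 J1=0 J2=0
add link → L=2 J1=0 J2=0
add link → L=3 J1=0 J2=0
C@0,2 dof=2 J2 → L=3 J1=0 J2=1
add link → L=4 J1=0 J2=1
add link → L=5 J1=0 J2=1
PS@2,3 dof=2 J2 → L=5 J1=0 J2=2
PS@4,1 dof=2 J2 → L=5 J1=0 J2=3
add link → L=6 J1=0 J2=3
PS@1,3 dof=2 J2 → L=6 J1=0 J2=4
R@1,0 dof=1 J1 → L=6 J1=1 J2=4
R@0,5 dof=1 J1 → L=6 J1=2 J2=4
P@0,4 dof=1 J1 → L=6 J1=3 J2=4
add link → L=7 J1=3 J2=4
P@5,6 dof=1 J1 → L=7 J1=4 J2=4
PS@6,1 dof=2 J2 → L=7 J1=4 J2=5
M=3(L−1)−2J1−J2=3·6−2·4−5=5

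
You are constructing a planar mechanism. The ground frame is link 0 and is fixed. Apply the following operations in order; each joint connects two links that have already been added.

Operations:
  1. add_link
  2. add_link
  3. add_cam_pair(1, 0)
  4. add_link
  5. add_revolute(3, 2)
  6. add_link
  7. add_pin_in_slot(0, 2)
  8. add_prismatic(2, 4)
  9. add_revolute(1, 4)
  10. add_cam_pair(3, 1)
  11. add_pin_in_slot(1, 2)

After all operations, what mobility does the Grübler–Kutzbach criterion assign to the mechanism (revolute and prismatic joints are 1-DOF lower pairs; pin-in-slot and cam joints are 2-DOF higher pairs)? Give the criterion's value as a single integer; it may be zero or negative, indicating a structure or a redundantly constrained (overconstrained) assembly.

link 0 = ground. State L|J1|J2 = 1|0|0
+link1  2|0|0
+link2  3|0|0
C(1,0) f=2→J2  3|0|1
+link3  4|0|1
R(3,2) f=1→J1  4|1|1
+link4  5|1|1
PS(0,2) f=2→J2  5|1|2
P(2,4) f=1→J1  5|2|2
R(1,4) f=1→J1  5|3|2
C(3,1) f=2→J2  5|3|3
PS(1,2) f=2→J2  5|3|4
M = 3(5−1)−2·3−4 = 12−6−4 = 2

M = 2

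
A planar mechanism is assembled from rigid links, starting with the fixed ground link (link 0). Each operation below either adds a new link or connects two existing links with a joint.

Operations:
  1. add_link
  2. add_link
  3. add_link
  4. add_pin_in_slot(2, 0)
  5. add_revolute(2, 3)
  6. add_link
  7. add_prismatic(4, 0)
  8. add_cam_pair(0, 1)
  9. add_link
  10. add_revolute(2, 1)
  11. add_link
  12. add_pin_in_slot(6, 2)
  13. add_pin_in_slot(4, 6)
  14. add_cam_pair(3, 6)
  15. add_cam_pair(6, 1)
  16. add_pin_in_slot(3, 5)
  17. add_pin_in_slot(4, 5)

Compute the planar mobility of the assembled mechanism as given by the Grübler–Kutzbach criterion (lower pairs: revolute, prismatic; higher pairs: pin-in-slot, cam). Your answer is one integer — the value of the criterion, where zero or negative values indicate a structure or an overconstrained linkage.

link 0 = ground. State L|J1|J2 = 1|0|0
+link1  2|0|0
+link2  3|0|0
+link3  4|0|0
PS(2,0) f=2→J2  4|0|1
R(2,3) f=1→J1  4|1|1
+link4  5|1|1
P(4,0) f=1→J1  5|2|1
C(0,1) f=2→J2  5|2|2
+link5  6|2|2
R(2,1) f=1→J1  6|3|2
+link6  7|3|2
PS(6,2) f=2→J2  7|3|3
PS(4,6) f=2→J2  7|3|4
C(3,6) f=2→J2  7|3|5
C(6,1) f=2→J2  7|3|6
PS(3,5) f=2→J2  7|3|7
PS(4,5) f=2→J2  7|3|8
M = 3(7−1)−2·3−8 = 18−6−8 = 4

M = 4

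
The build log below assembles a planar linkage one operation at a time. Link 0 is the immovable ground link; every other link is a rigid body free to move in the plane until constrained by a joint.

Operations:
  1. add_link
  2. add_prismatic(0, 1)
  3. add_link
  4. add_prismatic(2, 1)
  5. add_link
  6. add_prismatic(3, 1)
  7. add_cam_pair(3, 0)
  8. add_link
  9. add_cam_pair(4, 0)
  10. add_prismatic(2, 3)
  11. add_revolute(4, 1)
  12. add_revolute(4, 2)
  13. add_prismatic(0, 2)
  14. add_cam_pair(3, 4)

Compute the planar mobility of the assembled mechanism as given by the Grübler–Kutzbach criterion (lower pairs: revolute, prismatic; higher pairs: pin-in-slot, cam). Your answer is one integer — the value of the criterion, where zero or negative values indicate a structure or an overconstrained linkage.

M = -5

[1;0;0] (link 0 is ground)
L+ [2;0;0]
P(0,1)∈J1 [2;1;0]
L+ [3;1;0]
P(2,1)∈J1 [3;2;0]
L+ [4;2;0]
P(3,1)∈J1 [4;3;0]
C(3,0)∈J2 [4;3;1]
L+ [5;3;1]
C(4,0)∈J2 [5;3;2]
P(2,3)∈J1 [5;4;2]
R(4,1)∈J1 [5;5;2]
R(4,2)∈J1 [5;6;2]
P(0,2)∈J1 [5;7;2]
C(3,4)∈J2 [5;7;3]
mobility = 12 − 14 − 3 = -5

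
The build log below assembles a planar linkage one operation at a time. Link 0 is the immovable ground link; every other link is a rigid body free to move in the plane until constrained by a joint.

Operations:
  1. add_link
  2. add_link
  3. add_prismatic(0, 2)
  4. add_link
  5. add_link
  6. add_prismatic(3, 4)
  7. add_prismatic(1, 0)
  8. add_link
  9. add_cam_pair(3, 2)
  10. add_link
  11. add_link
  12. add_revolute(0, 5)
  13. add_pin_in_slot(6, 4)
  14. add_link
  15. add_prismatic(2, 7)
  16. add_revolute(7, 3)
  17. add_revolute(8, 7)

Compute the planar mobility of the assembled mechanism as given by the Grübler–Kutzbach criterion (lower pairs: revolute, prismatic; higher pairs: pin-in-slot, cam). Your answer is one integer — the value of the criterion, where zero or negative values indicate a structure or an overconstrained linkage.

link 0 = ground. State L|J1|J2 = 1|0|0
+link1  2|0|0
+link2  3|0|0
P(0,2) f=1→J1  3|1|0
+link3  4|1|0
+link4  5|1|0
P(3,4) f=1→J1  5|2|0
P(1,0) f=1→J1  5|3|0
+link5  6|3|0
C(3,2) f=2→J2  6|3|1
+link6  7|3|1
+link7  8|3|1
R(0,5) f=1→J1  8|4|1
PS(6,4) f=2→J2  8|4|2
+link8  9|4|2
P(2,7) f=1→J1  9|5|2
R(7,3) f=1→J1  9|6|2
R(8,7) f=1→J1  9|7|2
M = 3(9−1)−2·7−2 = 24−14−2 = 8

M = 8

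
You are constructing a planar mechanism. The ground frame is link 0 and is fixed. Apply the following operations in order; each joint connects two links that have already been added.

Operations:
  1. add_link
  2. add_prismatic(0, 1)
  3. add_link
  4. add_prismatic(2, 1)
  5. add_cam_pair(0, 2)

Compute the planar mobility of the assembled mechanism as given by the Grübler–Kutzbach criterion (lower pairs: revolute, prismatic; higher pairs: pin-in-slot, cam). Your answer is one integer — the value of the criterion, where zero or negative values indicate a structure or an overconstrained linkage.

M = 1

link 0 = ground. State L|J1|J2 = 1|0|0
+link1  2|0|0
P(0,1) f=1→J1  2|1|0
+link2  3|1|0
P(2,1) f=1→J1  3|2|0
C(0,2) f=2→J2  3|2|1
M = 3(3−1)−2·2−1 = 6−4−1 = 1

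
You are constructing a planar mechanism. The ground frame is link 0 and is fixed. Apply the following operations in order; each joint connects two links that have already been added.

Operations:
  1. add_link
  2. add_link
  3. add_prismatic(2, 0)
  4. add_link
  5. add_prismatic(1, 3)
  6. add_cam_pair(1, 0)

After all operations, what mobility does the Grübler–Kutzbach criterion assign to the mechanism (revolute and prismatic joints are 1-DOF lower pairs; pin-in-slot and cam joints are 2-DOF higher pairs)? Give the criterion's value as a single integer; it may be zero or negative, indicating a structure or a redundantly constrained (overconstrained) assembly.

L=1 J1=0 J2=0
add link → L=2 J1=0 J2=0
add link → L=3 J1=0 J2=0
P@2,0 dof=1 J1 → L=3 J1=1 J2=0
add link → L=4 J1=1 J2=0
P@1,3 dof=1 J1 → L=4 J1=2 J2=0
C@1,0 dof=2 J2 → L=4 J1=2 J2=1
M=3(L−1)−2J1−J2=3·3−2·2−1=4

M = 4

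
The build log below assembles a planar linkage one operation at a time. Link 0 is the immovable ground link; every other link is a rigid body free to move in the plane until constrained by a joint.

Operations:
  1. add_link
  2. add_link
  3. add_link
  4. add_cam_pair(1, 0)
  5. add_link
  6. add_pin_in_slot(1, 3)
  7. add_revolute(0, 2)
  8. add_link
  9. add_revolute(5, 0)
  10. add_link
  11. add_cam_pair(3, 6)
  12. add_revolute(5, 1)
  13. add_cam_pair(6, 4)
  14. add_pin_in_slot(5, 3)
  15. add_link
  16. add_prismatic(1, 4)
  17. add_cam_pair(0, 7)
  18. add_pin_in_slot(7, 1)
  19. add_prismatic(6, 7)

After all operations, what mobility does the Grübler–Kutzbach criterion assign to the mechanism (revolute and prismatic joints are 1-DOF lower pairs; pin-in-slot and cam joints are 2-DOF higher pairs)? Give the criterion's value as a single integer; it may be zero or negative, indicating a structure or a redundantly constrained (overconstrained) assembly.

(L,J1,J2)=(1,0,0); link0 fixed
link1: (2,0,0)
link2: (3,0,0)
link3: (4,0,0)
C 1-0 [J2]: (4,0,1)
link4: (5,0,1)
PS 1-3 [J2]: (5,0,2)
R 0-2 [J1]: (5,1,2)
link5: (6,1,2)
R 5-0 [J1]: (6,2,2)
link6: (7,2,2)
C 3-6 [J2]: (7,2,3)
R 5-1 [J1]: (7,3,3)
C 6-4 [J2]: (7,3,4)
PS 5-3 [J2]: (7,3,5)
link7: (8,3,5)
P 1-4 [J1]: (8,4,5)
C 0-7 [J2]: (8,4,6)
PS 7-1 [J2]: (8,4,7)
P 6-7 [J1]: (8,5,7)
Grübler: 3·7 − 2·5 − 7 = 4

M = 4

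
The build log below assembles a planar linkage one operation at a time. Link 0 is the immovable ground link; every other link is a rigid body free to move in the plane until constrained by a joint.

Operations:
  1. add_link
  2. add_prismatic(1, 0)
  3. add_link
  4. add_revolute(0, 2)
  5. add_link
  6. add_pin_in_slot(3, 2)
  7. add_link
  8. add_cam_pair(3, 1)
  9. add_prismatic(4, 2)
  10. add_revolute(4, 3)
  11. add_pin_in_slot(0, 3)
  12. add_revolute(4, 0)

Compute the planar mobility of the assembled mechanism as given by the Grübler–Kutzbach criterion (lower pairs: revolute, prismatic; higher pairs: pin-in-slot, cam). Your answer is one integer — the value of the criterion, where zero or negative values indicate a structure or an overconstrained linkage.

M = -1

[1;0;0] (link 0 is ground)
L+ [2;0;0]
P(1,0)∈J1 [2;1;0]
L+ [3;1;0]
R(0,2)∈J1 [3;2;0]
L+ [4;2;0]
PS(3,2)∈J2 [4;2;1]
L+ [5;2;1]
C(3,1)∈J2 [5;2;2]
P(4,2)∈J1 [5;3;2]
R(4,3)∈J1 [5;4;2]
PS(0,3)∈J2 [5;4;3]
R(4,0)∈J1 [5;5;3]
mobility = 12 − 10 − 3 = -1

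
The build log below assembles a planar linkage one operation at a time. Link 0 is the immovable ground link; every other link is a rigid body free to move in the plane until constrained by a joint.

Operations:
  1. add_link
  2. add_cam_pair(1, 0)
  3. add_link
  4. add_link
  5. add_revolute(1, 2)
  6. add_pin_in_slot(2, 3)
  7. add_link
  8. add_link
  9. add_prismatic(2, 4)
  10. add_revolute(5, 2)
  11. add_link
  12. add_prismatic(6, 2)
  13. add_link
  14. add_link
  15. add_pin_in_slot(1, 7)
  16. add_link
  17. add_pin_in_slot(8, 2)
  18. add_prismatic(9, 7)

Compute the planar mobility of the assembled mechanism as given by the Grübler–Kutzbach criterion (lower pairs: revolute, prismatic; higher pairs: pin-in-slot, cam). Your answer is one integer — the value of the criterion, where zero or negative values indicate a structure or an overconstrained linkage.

L=1 J1=0 J2=0
add link → L=2 J1=0 J2=0
C@1,0 dof=2 J2 → L=2 J1=0 J2=1
add link → L=3 J1=0 J2=1
add link → L=4 J1=0 J2=1
R@1,2 dof=1 J1 → L=4 J1=1 J2=1
PS@2,3 dof=2 J2 → L=4 J1=1 J2=2
add link → L=5 J1=1 J2=2
add link → L=6 J1=1 J2=2
P@2,4 dof=1 J1 → L=6 J1=2 J2=2
R@5,2 dof=1 J1 → L=6 J1=3 J2=2
add link → L=7 J1=3 J2=2
P@6,2 dof=1 J1 → L=7 J1=4 J2=2
add link → L=8 J1=4 J2=2
add link → L=9 J1=4 J2=2
PS@1,7 dof=2 J2 → L=9 J1=4 J2=3
add link → L=10 J1=4 J2=3
PS@8,2 dof=2 J2 → L=10 J1=4 J2=4
P@9,7 dof=1 J1 → L=10 J1=5 J2=4
M=3(L−1)−2J1−J2=3·9−2·5−4=13

M = 13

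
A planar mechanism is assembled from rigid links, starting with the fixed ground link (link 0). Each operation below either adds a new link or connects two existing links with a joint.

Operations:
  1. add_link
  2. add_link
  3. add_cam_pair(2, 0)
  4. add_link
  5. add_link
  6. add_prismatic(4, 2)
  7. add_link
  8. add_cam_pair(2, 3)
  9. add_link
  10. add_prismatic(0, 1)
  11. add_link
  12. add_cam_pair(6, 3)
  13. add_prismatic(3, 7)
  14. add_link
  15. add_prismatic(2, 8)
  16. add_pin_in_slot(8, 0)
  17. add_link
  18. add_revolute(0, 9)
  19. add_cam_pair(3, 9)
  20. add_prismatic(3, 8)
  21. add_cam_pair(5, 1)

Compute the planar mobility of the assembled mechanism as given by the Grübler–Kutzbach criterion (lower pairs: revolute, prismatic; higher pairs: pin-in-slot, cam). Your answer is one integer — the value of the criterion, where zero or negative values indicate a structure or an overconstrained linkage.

M = 9

[1;0;0] (link 0 is ground)
L+ [2;0;0]
L+ [3;0;0]
C(2,0)∈J2 [3;0;1]
L+ [4;0;1]
L+ [5;0;1]
P(4,2)∈J1 [5;1;1]
L+ [6;1;1]
C(2,3)∈J2 [6;1;2]
L+ [7;1;2]
P(0,1)∈J1 [7;2;2]
L+ [8;2;2]
C(6,3)∈J2 [8;2;3]
P(3,7)∈J1 [8;3;3]
L+ [9;3;3]
P(2,8)∈J1 [9;4;3]
PS(8,0)∈J2 [9;4;4]
L+ [10;4;4]
R(0,9)∈J1 [10;5;4]
C(3,9)∈J2 [10;5;5]
P(3,8)∈J1 [10;6;5]
C(5,1)∈J2 [10;6;6]
mobility = 27 − 12 − 6 = 9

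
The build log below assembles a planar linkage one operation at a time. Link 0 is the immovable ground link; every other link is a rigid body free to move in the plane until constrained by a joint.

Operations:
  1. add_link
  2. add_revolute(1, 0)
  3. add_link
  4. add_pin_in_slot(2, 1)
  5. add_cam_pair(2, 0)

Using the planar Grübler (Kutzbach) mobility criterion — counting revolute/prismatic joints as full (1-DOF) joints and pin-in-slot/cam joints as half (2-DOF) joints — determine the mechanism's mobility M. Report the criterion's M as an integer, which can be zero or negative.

M = 2

ground; <1,0,0>
#1 <2,0,0>
R:1↔0 J1 <2,1,0>
#2 <3,1,0>
PS:2↔1 J2 <3,1,1>
C:2↔0 J2 <3,1,2>
3×2 − 2×1 − 1×2 = 2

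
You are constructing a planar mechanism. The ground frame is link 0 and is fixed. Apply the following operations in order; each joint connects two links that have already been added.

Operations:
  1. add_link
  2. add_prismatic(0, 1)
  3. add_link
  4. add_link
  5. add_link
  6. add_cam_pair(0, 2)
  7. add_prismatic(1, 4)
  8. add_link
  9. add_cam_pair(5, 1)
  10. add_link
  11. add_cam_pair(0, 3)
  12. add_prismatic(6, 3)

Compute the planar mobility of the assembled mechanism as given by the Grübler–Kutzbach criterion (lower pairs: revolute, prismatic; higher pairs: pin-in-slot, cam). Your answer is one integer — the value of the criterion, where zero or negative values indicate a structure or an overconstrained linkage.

M = 9

(L,J1,J2)=(1,0,0); link0 fixed
link1: (2,0,0)
P 0-1 [J1]: (2,1,0)
link2: (3,1,0)
link3: (4,1,0)
link4: (5,1,0)
C 0-2 [J2]: (5,1,1)
P 1-4 [J1]: (5,2,1)
link5: (6,2,1)
C 5-1 [J2]: (6,2,2)
link6: (7,2,2)
C 0-3 [J2]: (7,2,3)
P 6-3 [J1]: (7,3,3)
Grübler: 3·6 − 2·3 − 3 = 9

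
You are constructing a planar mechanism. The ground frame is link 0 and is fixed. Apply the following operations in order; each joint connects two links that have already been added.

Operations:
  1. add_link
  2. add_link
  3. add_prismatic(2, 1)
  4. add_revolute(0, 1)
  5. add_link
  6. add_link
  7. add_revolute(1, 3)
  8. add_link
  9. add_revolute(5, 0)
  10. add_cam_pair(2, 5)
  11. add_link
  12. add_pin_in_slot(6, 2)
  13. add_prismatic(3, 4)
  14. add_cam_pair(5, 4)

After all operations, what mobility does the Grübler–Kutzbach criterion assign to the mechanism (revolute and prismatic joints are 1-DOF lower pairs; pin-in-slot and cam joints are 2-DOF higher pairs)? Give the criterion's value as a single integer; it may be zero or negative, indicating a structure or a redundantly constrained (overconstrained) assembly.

M = 5

L=1 J1=0 J2=0
add link → L=2 J1=0 J2=0
add link → L=3 J1=0 J2=0
P@2,1 dof=1 J1 → L=3 J1=1 J2=0
R@0,1 dof=1 J1 → L=3 J1=2 J2=0
add link → L=4 J1=2 J2=0
add link → L=5 J1=2 J2=0
R@1,3 dof=1 J1 → L=5 J1=3 J2=0
add link → L=6 J1=3 J2=0
R@5,0 dof=1 J1 → L=6 J1=4 J2=0
C@2,5 dof=2 J2 → L=6 J1=4 J2=1
add link → L=7 J1=4 J2=1
PS@6,2 dof=2 J2 → L=7 J1=4 J2=2
P@3,4 dof=1 J1 → L=7 J1=5 J2=2
C@5,4 dof=2 J2 → L=7 J1=5 J2=3
M=3(L−1)−2J1−J2=3·6−2·5−3=5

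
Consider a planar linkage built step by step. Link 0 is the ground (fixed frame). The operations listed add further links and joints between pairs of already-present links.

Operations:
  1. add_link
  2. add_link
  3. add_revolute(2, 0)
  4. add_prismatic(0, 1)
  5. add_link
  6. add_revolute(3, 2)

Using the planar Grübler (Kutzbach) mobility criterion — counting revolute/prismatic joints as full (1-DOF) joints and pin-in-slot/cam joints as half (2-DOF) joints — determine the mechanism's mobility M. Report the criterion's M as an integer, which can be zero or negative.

(L,J1,J2)=(1,0,0); link0 fixed
link1: (2,0,0)
link2: (3,0,0)
R 2-0 [J1]: (3,1,0)
P 0-1 [J1]: (3,2,0)
link3: (4,2,0)
R 3-2 [J1]: (4,3,0)
Grübler: 3·3 − 2·3 − 0 = 3

M = 3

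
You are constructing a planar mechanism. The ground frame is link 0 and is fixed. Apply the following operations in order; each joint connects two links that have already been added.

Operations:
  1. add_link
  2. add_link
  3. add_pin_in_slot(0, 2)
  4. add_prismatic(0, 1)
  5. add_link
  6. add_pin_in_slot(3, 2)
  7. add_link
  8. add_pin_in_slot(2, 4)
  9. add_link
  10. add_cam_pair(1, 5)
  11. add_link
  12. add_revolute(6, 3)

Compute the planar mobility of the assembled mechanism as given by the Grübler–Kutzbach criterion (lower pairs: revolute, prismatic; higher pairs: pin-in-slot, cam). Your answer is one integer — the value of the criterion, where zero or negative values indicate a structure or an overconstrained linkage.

(L,J1,J2)=(1,0,0); link0 fixed
link1: (2,0,0)
link2: (3,0,0)
PS 0-2 [J2]: (3,0,1)
P 0-1 [J1]: (3,1,1)
link3: (4,1,1)
PS 3-2 [J2]: (4,1,2)
link4: (5,1,2)
PS 2-4 [J2]: (5,1,3)
link5: (6,1,3)
C 1-5 [J2]: (6,1,4)
link6: (7,1,4)
R 6-3 [J1]: (7,2,4)
Grübler: 3·6 − 2·2 − 4 = 10

M = 10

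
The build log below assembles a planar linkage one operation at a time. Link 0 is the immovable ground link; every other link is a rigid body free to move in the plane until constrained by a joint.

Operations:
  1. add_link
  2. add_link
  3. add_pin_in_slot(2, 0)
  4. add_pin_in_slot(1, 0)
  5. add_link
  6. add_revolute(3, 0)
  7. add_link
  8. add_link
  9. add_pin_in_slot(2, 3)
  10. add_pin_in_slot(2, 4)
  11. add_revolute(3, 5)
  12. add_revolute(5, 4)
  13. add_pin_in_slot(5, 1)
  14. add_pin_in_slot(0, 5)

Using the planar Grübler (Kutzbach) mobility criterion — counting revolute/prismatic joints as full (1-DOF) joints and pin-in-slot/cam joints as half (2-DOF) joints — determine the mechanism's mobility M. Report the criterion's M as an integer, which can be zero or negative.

M = 3

(L,J1,J2)=(1,0,0); link0 fixed
link1: (2,0,0)
link2: (3,0,0)
PS 2-0 [J2]: (3,0,1)
PS 1-0 [J2]: (3,0,2)
link3: (4,0,2)
R 3-0 [J1]: (4,1,2)
link4: (5,1,2)
link5: (6,1,2)
PS 2-3 [J2]: (6,1,3)
PS 2-4 [J2]: (6,1,4)
R 3-5 [J1]: (6,2,4)
R 5-4 [J1]: (6,3,4)
PS 5-1 [J2]: (6,3,5)
PS 0-5 [J2]: (6,3,6)
Grübler: 3·5 − 2·3 − 6 = 3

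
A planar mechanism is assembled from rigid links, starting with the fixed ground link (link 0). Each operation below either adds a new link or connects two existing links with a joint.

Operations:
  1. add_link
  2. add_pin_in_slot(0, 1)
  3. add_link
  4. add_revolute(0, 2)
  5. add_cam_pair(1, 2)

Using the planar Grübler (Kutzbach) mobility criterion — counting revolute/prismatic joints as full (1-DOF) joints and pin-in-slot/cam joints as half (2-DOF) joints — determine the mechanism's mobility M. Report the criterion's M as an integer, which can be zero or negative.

ground; <1,0,0>
#1 <2,0,0>
PS:0↔1 J2 <2,0,1>
#2 <3,0,1>
R:0↔2 J1 <3,1,1>
C:1↔2 J2 <3,1,2>
3×2 − 2×1 − 1×2 = 2

M = 2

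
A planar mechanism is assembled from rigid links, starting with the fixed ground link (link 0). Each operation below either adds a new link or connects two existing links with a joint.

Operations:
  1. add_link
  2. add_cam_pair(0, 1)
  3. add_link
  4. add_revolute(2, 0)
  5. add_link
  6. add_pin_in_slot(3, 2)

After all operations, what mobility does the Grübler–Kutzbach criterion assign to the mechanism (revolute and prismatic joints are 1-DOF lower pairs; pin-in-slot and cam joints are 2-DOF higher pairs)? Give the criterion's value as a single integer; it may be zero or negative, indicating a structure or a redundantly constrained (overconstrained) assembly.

M = 5

[1;0;0] (link 0 is ground)
L+ [2;0;0]
C(0,1)∈J2 [2;0;1]
L+ [3;0;1]
R(2,0)∈J1 [3;1;1]
L+ [4;1;1]
PS(3,2)∈J2 [4;1;2]
mobility = 9 − 2 − 2 = 5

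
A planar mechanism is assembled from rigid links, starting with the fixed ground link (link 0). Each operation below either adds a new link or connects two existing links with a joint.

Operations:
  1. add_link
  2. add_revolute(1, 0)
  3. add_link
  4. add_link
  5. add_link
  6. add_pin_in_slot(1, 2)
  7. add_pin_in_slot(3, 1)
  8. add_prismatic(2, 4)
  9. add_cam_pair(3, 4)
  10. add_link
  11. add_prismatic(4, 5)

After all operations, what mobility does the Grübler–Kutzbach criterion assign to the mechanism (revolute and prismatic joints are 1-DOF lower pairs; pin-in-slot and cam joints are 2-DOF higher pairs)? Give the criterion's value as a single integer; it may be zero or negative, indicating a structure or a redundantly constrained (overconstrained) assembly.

[1;0;0] (link 0 is ground)
L+ [2;0;0]
R(1,0)∈J1 [2;1;0]
L+ [3;1;0]
L+ [4;1;0]
L+ [5;1;0]
PS(1,2)∈J2 [5;1;1]
PS(3,1)∈J2 [5;1;2]
P(2,4)∈J1 [5;2;2]
C(3,4)∈J2 [5;2;3]
L+ [6;2;3]
P(4,5)∈J1 [6;3;3]
mobility = 15 − 6 − 3 = 6

M = 6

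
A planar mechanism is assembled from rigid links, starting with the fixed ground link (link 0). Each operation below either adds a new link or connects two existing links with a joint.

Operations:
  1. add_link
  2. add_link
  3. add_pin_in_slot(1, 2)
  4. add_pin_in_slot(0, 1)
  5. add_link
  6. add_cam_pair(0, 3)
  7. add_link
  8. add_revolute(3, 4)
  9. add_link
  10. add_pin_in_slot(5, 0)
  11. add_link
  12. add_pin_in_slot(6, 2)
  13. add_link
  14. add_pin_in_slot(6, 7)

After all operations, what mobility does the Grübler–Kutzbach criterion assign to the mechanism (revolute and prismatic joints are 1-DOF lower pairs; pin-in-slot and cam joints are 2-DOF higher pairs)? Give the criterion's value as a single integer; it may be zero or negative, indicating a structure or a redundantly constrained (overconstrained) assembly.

[1;0;0] (link 0 is ground)
L+ [2;0;0]
L+ [3;0;0]
PS(1,2)∈J2 [3;0;1]
PS(0,1)∈J2 [3;0;2]
L+ [4;0;2]
C(0,3)∈J2 [4;0;3]
L+ [5;0;3]
R(3,4)∈J1 [5;1;3]
L+ [6;1;3]
PS(5,0)∈J2 [6;1;4]
L+ [7;1;4]
PS(6,2)∈J2 [7;1;5]
L+ [8;1;5]
PS(6,7)∈J2 [8;1;6]
mobility = 21 − 2 − 6 = 13

M = 13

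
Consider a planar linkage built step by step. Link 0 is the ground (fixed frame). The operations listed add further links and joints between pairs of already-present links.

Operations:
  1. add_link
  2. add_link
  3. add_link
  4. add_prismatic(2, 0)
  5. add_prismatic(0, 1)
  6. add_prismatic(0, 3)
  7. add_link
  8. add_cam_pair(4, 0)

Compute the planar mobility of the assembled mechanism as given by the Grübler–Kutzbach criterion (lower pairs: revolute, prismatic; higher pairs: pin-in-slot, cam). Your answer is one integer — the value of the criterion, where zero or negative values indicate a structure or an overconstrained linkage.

ground; <1,0,0>
#1 <2,0,0>
#2 <3,0,0>
#3 <4,0,0>
P:2↔0 J1 <4,1,0>
P:0↔1 J1 <4,2,0>
P:0↔3 J1 <4,3,0>
#4 <5,3,0>
C:4↔0 J2 <5,3,1>
3×4 − 2×3 − 1×1 = 5

M = 5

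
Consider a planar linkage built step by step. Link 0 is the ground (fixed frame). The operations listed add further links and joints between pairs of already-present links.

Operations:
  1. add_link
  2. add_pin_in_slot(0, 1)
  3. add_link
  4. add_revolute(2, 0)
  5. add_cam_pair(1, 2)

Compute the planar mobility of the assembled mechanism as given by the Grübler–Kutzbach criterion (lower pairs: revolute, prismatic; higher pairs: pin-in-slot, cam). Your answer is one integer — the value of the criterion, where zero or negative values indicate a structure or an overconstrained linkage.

M = 2

L=1 J1=0 J2=0
add link → L=2 J1=0 J2=0
PS@0,1 dof=2 J2 → L=2 J1=0 J2=1
add link → L=3 J1=0 J2=1
R@2,0 dof=1 J1 → L=3 J1=1 J2=1
C@1,2 dof=2 J2 → L=3 J1=1 J2=2
M=3(L−1)−2J1−J2=3·2−2·1−2=2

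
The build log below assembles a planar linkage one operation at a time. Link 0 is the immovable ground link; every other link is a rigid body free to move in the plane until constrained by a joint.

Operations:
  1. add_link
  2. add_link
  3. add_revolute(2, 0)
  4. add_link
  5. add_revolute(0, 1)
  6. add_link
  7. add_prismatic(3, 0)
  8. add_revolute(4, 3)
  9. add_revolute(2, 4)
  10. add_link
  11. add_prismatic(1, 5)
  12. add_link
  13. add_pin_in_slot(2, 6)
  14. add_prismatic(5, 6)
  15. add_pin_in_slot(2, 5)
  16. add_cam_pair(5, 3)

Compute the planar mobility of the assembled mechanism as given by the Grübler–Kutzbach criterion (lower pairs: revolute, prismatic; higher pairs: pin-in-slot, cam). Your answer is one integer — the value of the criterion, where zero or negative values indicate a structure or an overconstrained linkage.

link 0 = ground. State L|J1|J2 = 1|0|0
+link1  2|0|0
+link2  3|0|0
R(2,0) f=1→J1  3|1|0
+link3  4|1|0
R(0,1) f=1→J1  4|2|0
+link4  5|2|0
P(3,0) f=1→J1  5|3|0
R(4,3) f=1→J1  5|4|0
R(2,4) f=1→J1  5|5|0
+link5  6|5|0
P(1,5) f=1→J1  6|6|0
+link6  7|6|0
PS(2,6) f=2→J2  7|6|1
P(5,6) f=1→J1  7|7|1
PS(2,5) f=2→J2  7|7|2
C(5,3) f=2→J2  7|7|3
M = 3(7−1)−2·7−3 = 18−14−3 = 1

M = 1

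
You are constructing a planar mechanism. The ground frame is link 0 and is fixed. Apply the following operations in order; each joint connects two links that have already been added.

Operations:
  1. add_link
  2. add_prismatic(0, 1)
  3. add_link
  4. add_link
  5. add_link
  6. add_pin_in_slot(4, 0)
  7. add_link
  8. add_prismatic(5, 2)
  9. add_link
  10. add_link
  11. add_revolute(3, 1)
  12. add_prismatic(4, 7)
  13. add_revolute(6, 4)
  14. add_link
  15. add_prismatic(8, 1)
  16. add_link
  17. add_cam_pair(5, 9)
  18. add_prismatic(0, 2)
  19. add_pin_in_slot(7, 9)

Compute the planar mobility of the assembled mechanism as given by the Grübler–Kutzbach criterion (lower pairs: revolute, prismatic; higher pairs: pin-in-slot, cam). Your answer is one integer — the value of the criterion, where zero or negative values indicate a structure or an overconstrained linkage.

[1;0;0] (link 0 is ground)
L+ [2;0;0]
P(0,1)∈J1 [2;1;0]
L+ [3;1;0]
L+ [4;1;0]
L+ [5;1;0]
PS(4,0)∈J2 [5;1;1]
L+ [6;1;1]
P(5,2)∈J1 [6;2;1]
L+ [7;2;1]
L+ [8;2;1]
R(3,1)∈J1 [8;3;1]
P(4,7)∈J1 [8;4;1]
R(6,4)∈J1 [8;5;1]
L+ [9;5;1]
P(8,1)∈J1 [9;6;1]
L+ [10;6;1]
C(5,9)∈J2 [10;6;2]
P(0,2)∈J1 [10;7;2]
PS(7,9)∈J2 [10;7;3]
mobility = 27 − 14 − 3 = 10

M = 10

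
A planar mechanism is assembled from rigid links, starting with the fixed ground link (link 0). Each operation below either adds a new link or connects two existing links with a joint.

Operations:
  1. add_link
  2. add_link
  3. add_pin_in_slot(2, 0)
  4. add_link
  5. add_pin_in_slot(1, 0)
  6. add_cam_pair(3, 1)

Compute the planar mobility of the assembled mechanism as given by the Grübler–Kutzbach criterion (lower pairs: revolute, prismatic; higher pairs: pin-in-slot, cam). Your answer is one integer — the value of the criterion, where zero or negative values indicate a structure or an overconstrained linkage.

M = 6

[1;0;0] (link 0 is ground)
L+ [2;0;0]
L+ [3;0;0]
PS(2,0)∈J2 [3;0;1]
L+ [4;0;1]
PS(1,0)∈J2 [4;0;2]
C(3,1)∈J2 [4;0;3]
mobility = 9 − 0 − 3 = 6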